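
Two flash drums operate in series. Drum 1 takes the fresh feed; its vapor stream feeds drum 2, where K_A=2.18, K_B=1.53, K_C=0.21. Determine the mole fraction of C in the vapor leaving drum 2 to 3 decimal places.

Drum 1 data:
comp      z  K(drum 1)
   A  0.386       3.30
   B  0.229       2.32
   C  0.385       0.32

Drum 1:
Material balance + equilibrium reduce to Σ zᵢ(Kᵢ−1)/(1+ψ₁(Kᵢ−1)) = 0.
Feasibility: ΣzᵢKᵢ = 1.928, Σzᵢ/Kᵢ = 1.419 — both > 1, two phases present.
Newton iteration, ψ₁⁰ = 0.5:
  ψ₁ = 0.500: g = 0.1984, g' = -0.995 → ψ₁ = 0.699
  ψ₁ = 0.699: g = -0.0016, g' = -1.055 → ψ₁ = 0.698
Converged at ψ₁ = 0.698.
Drum-1 compositions:
  A: x = 0.148, y = 0.489
  B: x = 0.119, y = 0.277
  C: x = 0.733, y = 0.234
Drum-2 feed = drum-1 vapor: z₂ = (0.4890, 0.2766, 0.2344).
Drum 2:
Rachford–Rice: g(ψ₂) = Σ zᵢ(Kᵢ−1)/(1+ψ₂(Kᵢ−1)) = 0.
Check two-phase: ΣzᵢKᵢ = 1.538 > 1 and Σzᵢ/Kᵢ = 1.521 > 1, so g(0) = 0.538 > 0 and g(1) = -0.521 < 0.
Iterate (Newton) starting at ψ₂ = 0.62:
  ψ₂ = 0.620: g = 0.0806, g' = -0.833 → ψ₂ = 0.717
  ψ₂ = 0.717: g = -0.0081, g' = -1.018 → ψ₂ = 0.709
Converged at ψ₂ = 0.709.
  A: x = 0.266, y = 0.581
  B: x = 0.201, y = 0.308
  C: x = 0.533, y = 0.112

y_C (drum 2) = 0.112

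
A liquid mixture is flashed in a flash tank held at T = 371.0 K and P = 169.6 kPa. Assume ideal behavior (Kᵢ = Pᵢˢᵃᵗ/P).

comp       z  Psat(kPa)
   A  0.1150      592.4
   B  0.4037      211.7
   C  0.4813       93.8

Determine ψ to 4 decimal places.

Raoult's law: Kᵢ = Pᵢˢᵃᵗ/P = Pᵢˢᵃᵗ/169.6.
  K_A = 592.4/169.6 = 3.492925, K_B = 211.7/169.6 = 1.248231, K_C = 93.8/169.6 = 0.553066
Newton iteration, ψ⁰ = 0.5:
  ψ = 0.5000: g = -0.06025, g' = -0.3207 → ψ = 0.3122
  ψ = 0.3122: g = 0.00424, g' = -0.3773 → ψ = 0.3234
  ψ = 0.3234: g = 0.00003, g' = -0.3718 → ψ = 0.3235
Converged at ψ = 0.3235.

ψ = 0.3235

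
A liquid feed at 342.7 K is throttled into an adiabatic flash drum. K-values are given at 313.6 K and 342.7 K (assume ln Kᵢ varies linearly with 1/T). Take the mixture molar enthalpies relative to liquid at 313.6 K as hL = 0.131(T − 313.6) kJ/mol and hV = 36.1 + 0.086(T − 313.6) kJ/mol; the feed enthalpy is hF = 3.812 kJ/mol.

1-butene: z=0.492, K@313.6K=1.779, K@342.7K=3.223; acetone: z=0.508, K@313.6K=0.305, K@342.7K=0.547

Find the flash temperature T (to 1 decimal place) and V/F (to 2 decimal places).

T = 314.8 K, V/F = 0.10

Adiabatic flash: solve Rachford–Rice at each trial T, then check hF = ψ·hV(T) + (1−ψ)·hL(T).
  T = 313.6 K: K = (1.779, 0.305), RR gives ψ = 0.056, H_out = 2.014 kJ/mol
  T = 342.7 K: K = (3.223, 0.547), RR gives ψ = 0.858, H_out = 33.647 kJ/mol
  T = 328.1 K: K = (2.424, 0.413), RR gives ψ = 0.482, H_out = 18.981 kJ/mol
  T = 320.9 K: K = (2.086, 0.357), RR gives ψ = 0.297, H_out = 11.580 kJ/mol
  T = 317.2 K: K = (1.926, 0.330), RR gives ψ = 0.186, H_out = 7.139 kJ/mol
  T = 315.4 K: K = (1.851, 0.317), RR gives ψ = 0.124, H_out = 4.701 kJ/mol
Linear interpolation between T = 313.6 (H_out = 2.014) and T = 315.4 (H_out = 4.701) on hF = 3.812 gives T ≈ 314.8 K, at which ψ = 0.10.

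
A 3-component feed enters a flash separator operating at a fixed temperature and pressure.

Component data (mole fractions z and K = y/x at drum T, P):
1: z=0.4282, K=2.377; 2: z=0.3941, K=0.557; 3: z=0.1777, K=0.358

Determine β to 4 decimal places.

β = 0.4250

Newton iteration, β⁰ = 0.5:
  β = 0.5000: g = -0.04307, g' = -0.5713 → β = 0.4246
  β = 0.4246: g = 0.00021, g' = -0.5791 → β = 0.4250
Converged at β = 0.4250.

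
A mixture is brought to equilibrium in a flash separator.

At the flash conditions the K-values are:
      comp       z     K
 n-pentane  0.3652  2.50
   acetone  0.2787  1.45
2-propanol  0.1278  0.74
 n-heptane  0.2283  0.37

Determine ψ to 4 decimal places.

ψ = 0.8158

Rachford–Rice: g(ψ) = Σ zᵢ(Kᵢ−1)/(1+ψ(Kᵢ−1)) = 0.
g(0) = ΣzᵢKᵢ − 1 = 0.4962 and g(1) = 1 − Σzᵢ/Kᵢ = -0.1280, so a root lies in (0, 1).
Newton–Raphson from ψ = 0.52:
  ψ = 0.5200: g = 0.15706, g' = -0.5084 → ψ = 0.8289
  ψ = 0.8289: g = -0.00788, g' = -0.6042 → ψ = 0.8159
  ψ = 0.8159: g = -0.00007, g' = -0.5939 → ψ = 0.8158
Converged at ψ = 0.8158.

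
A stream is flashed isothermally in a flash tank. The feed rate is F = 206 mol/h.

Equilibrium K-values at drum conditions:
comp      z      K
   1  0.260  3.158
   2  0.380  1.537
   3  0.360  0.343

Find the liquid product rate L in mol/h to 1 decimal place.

Let ψ = V/F and solve Σ zᵢ(Kᵢ−1)/(1+ψ(Kᵢ−1)) = 0.
Check two-phase: ΣzᵢKᵢ = 1.529 > 1 and Σzᵢ/Kᵢ = 1.379 > 1, so g(0) = 0.529 > 0 and g(1) = -0.379 < 0.
Newton iteration, ψ⁰ = 0.35:
  ψ = 0.350: g = 0.1843, g' = -0.733 → ψ = 0.602
  ψ = 0.602: g = 0.0073, g' = -0.717 → ψ = 0.612
Converged at ψ = 0.612.
Then V = ψ·F = 0.6117·206 = 126.0 mol/h and L = F − V = 80.0 mol/h.

L = 80.0 mol/h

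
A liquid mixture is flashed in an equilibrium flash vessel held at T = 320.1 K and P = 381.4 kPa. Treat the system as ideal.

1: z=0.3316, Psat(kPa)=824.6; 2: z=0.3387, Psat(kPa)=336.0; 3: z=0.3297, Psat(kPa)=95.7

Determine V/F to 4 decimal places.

V/F = 0.1657

Raoult's law: Kᵢ = Pᵢˢᵃᵗ/P = Pᵢˢᵃᵗ/381.4.
  K_1 = 824.6/381.4 = 2.162035, K_2 = 336.0/381.4 = 0.880965, K_3 = 95.7/381.4 = 0.250918
Material balance + equilibrium reduce to Σ zᵢ(Kᵢ−1)/(1+V/F(Kᵢ−1)) = 0.
Feasibility: ΣzᵢKᵢ = 1.0980, Σzᵢ/Kᵢ = 1.8518 — both > 1, two phases present.
Newton iteration, V/F⁰ = 0.56:
  V/F = 0.5600: g = -0.23521, g' = -0.7188 → V/F = 0.2328
  V/F = 0.2328: g = -0.03731, g' = -0.5539 → V/F = 0.1654
  V/F = 0.1654: g = 0.00017, g' = -0.5610 → V/F = 0.1657
Converged at V/F = 0.1657.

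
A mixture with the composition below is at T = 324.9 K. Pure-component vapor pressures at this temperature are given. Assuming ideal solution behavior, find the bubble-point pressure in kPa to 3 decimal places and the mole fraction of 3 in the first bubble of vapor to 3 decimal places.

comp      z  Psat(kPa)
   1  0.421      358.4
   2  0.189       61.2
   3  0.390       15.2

At the bubble point ψ → 0, so ΣzᵢKᵢ = 1 with Kᵢ = Pᵢˢᵃᵗ/P ⇒ P = ΣzᵢPᵢˢᵃᵗ.
P = 0.421·358.4 + 0.189·61.2 + 0.390·15.2 = 168.381 kPa
yᵢ = zᵢPᵢˢᵃᵗ/P ⇒ y_3 = 0.390·15.2/168.381 = 0.035

Pbub = 168.381 kPa, y_3 = 0.035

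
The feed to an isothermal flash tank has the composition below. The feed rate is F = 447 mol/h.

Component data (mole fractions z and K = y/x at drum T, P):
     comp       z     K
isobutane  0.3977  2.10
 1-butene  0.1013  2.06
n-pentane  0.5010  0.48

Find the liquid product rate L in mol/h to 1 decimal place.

Rachford–Rice: g(V/F) = Σ zᵢ(Kᵢ−1)/(1+V/F(Kᵢ−1)) = 0.
Check two-phase: ΣzᵢKᵢ = 1.2843 > 1 and Σzᵢ/Kᵢ = 1.2823 > 1, so g(0) = 0.2843 > 0 and g(1) = -0.2823 < 0.
Newton iteration, V/F⁰ = 0.5:
  V/F = 0.5000: g = 0.00037, g' = -0.4963 → V/F = 0.5007
Converged at V/F = 0.5007.
Then V = V/F·F = 0.5007·447 = 223.8 mol/h and L = F − V = 223.2 mol/h.

L = 223.2 mol/h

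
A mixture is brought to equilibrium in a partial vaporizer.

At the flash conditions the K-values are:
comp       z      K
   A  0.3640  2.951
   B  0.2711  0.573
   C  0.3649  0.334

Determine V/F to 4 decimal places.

Material balance + equilibrium reduce to Σ zᵢ(Kᵢ−1)/(1+V/F(Kᵢ−1)) = 0.
Check two-phase: ΣzᵢKᵢ = 1.3514 > 1 and Σzᵢ/Kᵢ = 1.6890 > 1, so g(0) = 0.3514 > 0 and g(1) = -0.6890 < 0.
Newton–Raphson from V/F = 0.39:
  V/F = 0.3900: g = -0.06389, g' = -0.8134 → V/F = 0.3115
  V/F = 0.3115: g = 0.00160, g' = -0.8595 → V/F = 0.3133
Converged at V/F = 0.3133.

V/F = 0.3133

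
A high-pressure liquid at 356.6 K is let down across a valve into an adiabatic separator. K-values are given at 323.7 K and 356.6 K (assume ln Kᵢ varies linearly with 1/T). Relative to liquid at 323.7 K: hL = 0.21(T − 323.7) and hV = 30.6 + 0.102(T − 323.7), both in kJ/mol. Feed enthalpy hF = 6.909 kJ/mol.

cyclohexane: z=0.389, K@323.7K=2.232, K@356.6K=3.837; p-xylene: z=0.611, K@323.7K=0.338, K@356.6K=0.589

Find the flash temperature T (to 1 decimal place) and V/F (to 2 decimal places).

T = 328.7 K, V/F = 0.19

Adiabatic flash: solve Rachford–Rice at each trial T, then check hF = ψ·hV(T) + (1−ψ)·hL(T).
  T = 323.7 K: K = (2.232, 0.338), RR gives ψ = 0.092, H_out = 2.805 kJ/mol
  T = 356.6 K: K = (3.837, 0.589), RR gives ψ = 0.731, H_out = 26.683 kJ/mol
  T = 340.1 K: K = (2.963, 0.452), RR gives ψ = 0.398, H_out = 14.927 kJ/mol
  T = 331.9 K: K = (2.581, 0.392), RR gives ψ = 0.253, H_out = 9.252 kJ/mol
  T = 327.8 K: K = (2.402, 0.364), RR gives ψ = 0.176, H_out = 6.177 kJ/mol
  T = 329.9 K: K = (2.492, 0.378), RR gives ψ = 0.216, H_out = 7.782 kJ/mol
  T = 328.9 K: K = (2.449, 0.372), RR gives ψ = 0.198, H_out = 7.026 kJ/mol
Linear interpolation between T = 327.8 (H_out = 6.177) and T = 328.9 (H_out = 7.026) on hF = 6.909 gives T ≈ 328.7 K, at which ψ = 0.19.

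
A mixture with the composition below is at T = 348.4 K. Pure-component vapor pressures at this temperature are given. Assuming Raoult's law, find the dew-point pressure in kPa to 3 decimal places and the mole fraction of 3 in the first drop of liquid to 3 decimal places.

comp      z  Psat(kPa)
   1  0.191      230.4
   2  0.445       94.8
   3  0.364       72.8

At the dew point ψ → 1, so Σzᵢ/Kᵢ = 1 with Kᵢ = Pᵢˢᵃᵗ/P ⇒ 1/P = Σzᵢ/Pᵢˢᵃᵗ.
1/P = 0.191/230.4 + 0.445/94.8 + 0.364/72.8 = 0.010523 ⇒ P = 95.029 kPa
xᵢ = zᵢP/Pᵢˢᵃᵗ ⇒ x_3 = 0.364·95.029/72.8 = 0.475

Pdew = 95.029 kPa, x_3 = 0.475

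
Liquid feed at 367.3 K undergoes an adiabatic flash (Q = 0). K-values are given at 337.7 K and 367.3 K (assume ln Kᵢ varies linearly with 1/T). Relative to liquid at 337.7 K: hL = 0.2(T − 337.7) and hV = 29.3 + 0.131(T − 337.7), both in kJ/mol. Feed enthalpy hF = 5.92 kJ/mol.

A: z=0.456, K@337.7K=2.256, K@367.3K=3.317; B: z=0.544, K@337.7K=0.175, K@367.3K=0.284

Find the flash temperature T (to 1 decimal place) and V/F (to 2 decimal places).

T = 342.1 K, V/F = 0.17

Adiabatic flash: solve Rachford–Rice at each trial T, then check hF = ψ·hV(T) + (1−ψ)·hL(T).
  T = 337.7 K: K = (2.256, 0.175), RR gives ψ = 0.120, H_out = 3.504 kJ/mol
  T = 367.3 K: K = (3.317, 0.284), RR gives ψ = 0.402, H_out = 16.880 kJ/mol
  T = 352.5 K: K = (2.758, 0.225), RR gives ψ = 0.279, H_out = 10.852 kJ/mol
  T = 345.1 K: K = (2.500, 0.199), RR gives ψ = 0.207, H_out = 7.428 kJ/mol
  T = 341.4 K: K = (2.376, 0.187), RR gives ψ = 0.165, H_out = 5.544 kJ/mol
  T = 343.2 K: K = (2.436, 0.193), RR gives ψ = 0.186, H_out = 6.477 kJ/mol
Linear interpolation between T = 341.4 (H_out = 5.544) and T = 343.2 (H_out = 6.477) on hF = 5.92 gives T ≈ 342.1 K, at which ψ = 0.17.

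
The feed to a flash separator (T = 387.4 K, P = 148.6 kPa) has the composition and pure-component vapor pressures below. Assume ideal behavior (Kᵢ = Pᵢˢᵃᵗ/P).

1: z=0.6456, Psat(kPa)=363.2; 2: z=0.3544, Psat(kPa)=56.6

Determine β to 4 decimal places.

β = 0.7974

Raoult's law: Kᵢ = Pᵢˢᵃᵗ/P = Pᵢˢᵃᵗ/148.6.
  K_1 = 363.2/148.6 = 2.444145, K_2 = 56.6/148.6 = 0.380888
Rachford–Rice: g(β) = Σ zᵢ(Kᵢ−1)/(1+β(Kᵢ−1)) = 0.
g(0) = ΣzᵢKᵢ − 1 = 0.7129 and g(1) = 1 − Σzᵢ/Kᵢ = -0.1946, so a root lies in (0, 1).
Newton iteration, β⁰ = 0.45:
  β = 0.4500: g = 0.26095, g' = -0.7557 → β = 0.7953
  β = 0.7953: g = 0.00168, g' = -0.8189 → β = 0.7974
Converged at β = 0.7974.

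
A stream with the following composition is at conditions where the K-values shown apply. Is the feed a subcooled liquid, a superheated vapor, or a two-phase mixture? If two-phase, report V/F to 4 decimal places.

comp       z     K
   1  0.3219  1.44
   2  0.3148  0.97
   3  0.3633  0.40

ΣzᵢKᵢ = 0.9142; Σzᵢ/Kᵢ = 1.4563.
Since ΣzᵢKᵢ < 1 the mixture is below its bubble point — single liquid phase.

subcooled liquid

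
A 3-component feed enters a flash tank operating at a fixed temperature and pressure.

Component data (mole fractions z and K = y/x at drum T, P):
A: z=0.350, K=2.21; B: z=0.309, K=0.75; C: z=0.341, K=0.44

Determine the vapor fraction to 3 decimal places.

ψ = 0.295

Let ψ = V/F and solve Σ zᵢ(Kᵢ−1)/(1+ψ(Kᵢ−1)) = 0.
Feasibility: ΣzᵢKᵢ = 1.155, Σzᵢ/Kᵢ = 1.345 — both > 1, two phases present.
Iterate (Newton) starting at ψ = 0.46:
  ψ = 0.460: g = -0.0724, g' = -0.430 → ψ = 0.292
  ψ = 0.292: g = 0.0015, g' = -0.455 → ψ = 0.295
Converged at ψ = 0.295.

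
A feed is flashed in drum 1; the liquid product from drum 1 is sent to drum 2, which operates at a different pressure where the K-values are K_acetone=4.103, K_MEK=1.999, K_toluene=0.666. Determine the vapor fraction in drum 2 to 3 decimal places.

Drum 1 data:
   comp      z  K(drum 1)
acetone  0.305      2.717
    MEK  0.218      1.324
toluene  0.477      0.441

Drum 1:
Newton–Raphson from ψ₁ = 0.51:
  ψ₁ = 0.510: g = -0.0332, g' = -0.564 → ψ₁ = 0.451
Converged at ψ₁ = 0.451.
Drum-1 compositions:
  acetone: x = 0.172, y = 0.467
  MEK: x = 0.190, y = 0.252
  toluene: x = 0.638, y = 0.281
Drum-2 feed = drum-1 liquid: z₂ = (0.1718, 0.1902, 0.6380).
Drum 2:
Material balance + equilibrium reduce to Σ zᵢ(Kᵢ−1)/(1+ψ₂(Kᵢ−1)) = 0.
Feasibility: ΣzᵢKᵢ = 1.510, Σzᵢ/Kᵢ = 1.095 — both > 1, two phases present.
Newton iteration, ψ₂⁰ = 0.5:
  ψ₂ = 0.500: g = 0.0799, g' = -0.441 → ψ₂ = 0.681
  ψ₂ = 0.681: g = 0.0085, g' = -0.357 → ψ₂ = 0.705
Converged at ψ₂ = 0.705.
  acetone: x = 0.054, y = 0.221
  MEK: x = 0.112, y = 0.223
  toluene: x = 0.835, y = 0.556

V/F (drum 2) = 0.705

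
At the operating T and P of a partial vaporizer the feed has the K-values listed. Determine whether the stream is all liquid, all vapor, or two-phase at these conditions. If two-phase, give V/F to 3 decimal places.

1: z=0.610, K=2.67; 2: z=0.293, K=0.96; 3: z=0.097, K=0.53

ΣzᵢKᵢ = 1.961; Σzᵢ/Kᵢ = 0.717.
Since Σzᵢ/Kᵢ < 1 the mixture is above its dew point — single vapor phase.

all vapor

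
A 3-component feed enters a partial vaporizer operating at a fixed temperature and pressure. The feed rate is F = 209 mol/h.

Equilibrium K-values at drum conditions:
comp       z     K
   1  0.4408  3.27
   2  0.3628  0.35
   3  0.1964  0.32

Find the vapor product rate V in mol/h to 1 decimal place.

Rachford–Rice: g(ψ) = Σ zᵢ(Kᵢ−1)/(1+ψ(Kᵢ−1)) = 0.
g(0) = ΣzᵢKᵢ − 1 = 0.6312 and g(1) = 1 − Σzᵢ/Kᵢ = -0.7851, so a root lies in (0, 1).
Newton–Raphson from ψ = 0.5:
  ψ = 0.5000: g = -0.08304, g' = -1.0432 → ψ = 0.4204
  ψ = 0.4204: g = 0.00050, g' = -1.0630 → ψ = 0.4209
Converged at ψ = 0.4209.
Then V = ψ·F = 0.4209·209 = 88.0 mol/h and L = F − V = 121.0 mol/h.

V = 88.0 mol/h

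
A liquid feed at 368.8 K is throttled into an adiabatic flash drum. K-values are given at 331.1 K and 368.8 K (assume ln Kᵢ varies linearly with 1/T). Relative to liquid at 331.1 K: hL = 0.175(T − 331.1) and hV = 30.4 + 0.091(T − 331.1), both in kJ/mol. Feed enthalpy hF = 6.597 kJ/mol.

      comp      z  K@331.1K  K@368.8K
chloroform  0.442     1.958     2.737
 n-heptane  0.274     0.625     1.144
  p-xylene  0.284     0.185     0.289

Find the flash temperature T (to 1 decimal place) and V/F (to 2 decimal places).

Adiabatic flash: solve Rachford–Rice at each trial T, then check hF = ψ·hV(T) + (1−ψ)·hL(T).
  T = 331.1 K: K = (1.958, 0.625, 0.185), RR gives ψ = 0.146, H_out = 4.441 kJ/mol
  T = 368.8 K: K = (2.737, 1.144, 0.289), RR gives ψ = 0.676, H_out = 25.017 kJ/mol
  T = 350.0 K: K = (2.337, 0.860, 0.234), RR gives ψ = 0.445, H_out = 16.117 kJ/mol
  T = 340.6 K: K = (2.145, 0.737, 0.209), RR gives ψ = 0.306, H_out = 10.726 kJ/mol
  T = 335.9 K: K = (2.052, 0.680, 0.197), RR gives ψ = 0.230, H_out = 7.739 kJ/mol
  T = 333.5 K: K = (2.005, 0.652, 0.191), RR gives ψ = 0.189, H_out = 6.124 kJ/mol
Linear interpolation between T = 333.5 (H_out = 6.124) and T = 335.9 (H_out = 7.739) on hF = 6.597 gives T ≈ 334.2 K, at which ψ = 0.20.

T = 334.2 K, V/F = 0.20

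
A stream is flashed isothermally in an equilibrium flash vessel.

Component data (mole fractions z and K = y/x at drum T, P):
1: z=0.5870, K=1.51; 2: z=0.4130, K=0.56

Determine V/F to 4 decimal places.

V/F = 0.5243

Material balance + equilibrium reduce to Σ zᵢ(Kᵢ−1)/(1+V/F(Kᵢ−1)) = 0.
Check two-phase: ΣzᵢKᵢ = 1.1177 > 1 and Σzᵢ/Kᵢ = 1.1262 > 1, so g(0) = 0.1177 > 0 and g(1) = -0.1262 < 0.
Binary case is linear: z₁(K₁−1)(1+V/F(K₂−1)) + z₂(K₂−1)(1+V/F(K₁−1)) = 0
⇒ V/F = [z₁(K₁−1)+z₂(K₂−1)] / [−(K₁−1)(K₂−1)] = 0.11765/0.22440 = 0.5243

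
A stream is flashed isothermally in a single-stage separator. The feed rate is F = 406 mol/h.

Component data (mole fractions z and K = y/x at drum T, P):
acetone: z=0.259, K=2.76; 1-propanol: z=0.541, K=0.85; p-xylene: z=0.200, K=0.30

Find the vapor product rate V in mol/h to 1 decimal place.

Material balance + equilibrium reduce to Σ zᵢ(Kᵢ−1)/(1+ψ(Kᵢ−1)) = 0.
Feasibility: ΣzᵢKᵢ = 1.235, Σzᵢ/Kᵢ = 1.397 — both > 1, two phases present.
Newton–Raphson from ψ = 0.57:
  ψ = 0.570: g = -0.0941, g' = -0.486 → ψ = 0.376
  ψ = 0.376: g = -0.0018, g' = -0.485 → ψ = 0.372
Converged at ψ = 0.372.
Then V = ψ·F = 0.3725·406 = 151.2 mol/h and L = F − V = 254.8 mol/h.

V = 151.2 mol/h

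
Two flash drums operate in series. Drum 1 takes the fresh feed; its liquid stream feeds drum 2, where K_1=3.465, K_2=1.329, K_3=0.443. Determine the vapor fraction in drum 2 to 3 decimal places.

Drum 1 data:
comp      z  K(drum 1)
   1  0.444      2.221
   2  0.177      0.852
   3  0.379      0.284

Drum 1:
Rachford–Rice: g(ψ₁) = Σ zᵢ(Kᵢ−1)/(1+ψ₁(Kᵢ−1)) = 0.
g(0) = ΣzᵢKᵢ − 1 = 0.245 and g(1) = 1 − Σzᵢ/Kᵢ = -0.742, so a root lies in (0, 1).
Iterate (Newton) starting at ψ₁ = 0.5:
  ψ₁ = 0.500: g = -0.1144, g' = -0.731 → ψ₁ = 0.344
  ψ₁ = 0.344: g = -0.0056, g' = -0.675 → ψ₁ = 0.335
Converged at ψ₁ = 0.335.
Drum-1 compositions:
  1: x = 0.315, y = 0.700
  2: x = 0.186, y = 0.159
  3: x = 0.499, y = 0.142
Drum-2 feed = drum-1 liquid: z₂ = (0.3150, 0.1862, 0.4987).
Drum 2:
Material balance + equilibrium reduce to Σ zᵢ(Kᵢ−1)/(1+ψ₂(Kᵢ−1)) = 0.
g(0) = ΣzᵢKᵢ − 1 = 0.560 and g(1) = 1 − Σzᵢ/Kᵢ = -0.357, so a root lies in (0, 1).
Iterate (Newton) starting at ψ₂ = 0.5:
  ψ₂ = 0.500: g = 0.0154, g' = -0.696 → ψ₂ = 0.522
Converged at ψ₂ = 0.522.
  1: x = 0.138, y = 0.477
  2: x = 0.159, y = 0.211
  3: x = 0.703, y = 0.312

V/F (drum 2) = 0.522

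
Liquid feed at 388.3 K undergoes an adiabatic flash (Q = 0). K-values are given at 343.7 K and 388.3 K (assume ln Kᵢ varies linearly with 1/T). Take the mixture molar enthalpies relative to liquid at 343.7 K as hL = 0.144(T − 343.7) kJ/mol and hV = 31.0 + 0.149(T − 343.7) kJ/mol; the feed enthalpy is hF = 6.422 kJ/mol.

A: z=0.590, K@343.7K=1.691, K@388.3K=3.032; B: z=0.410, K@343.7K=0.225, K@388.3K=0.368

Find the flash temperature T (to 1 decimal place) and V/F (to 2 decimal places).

T = 345.1 K, V/F = 0.20

Adiabatic flash: solve Rachford–Rice at each trial T, then check hF = ψ·hV(T) + (1−ψ)·hL(T).
  T = 343.7 K: K = (1.691, 0.225), RR gives ψ = 0.168, H_out = 5.206 kJ/mol
  T = 388.3 K: K = (3.032, 0.368), RR gives ψ = 0.732, H_out = 29.271 kJ/mol
  T = 366.0 K: K = (2.305, 0.292), RR gives ψ = 0.519, H_out = 19.366 kJ/mol
  T = 354.9 K: K = (1.985, 0.258), RR gives ψ = 0.379, H_out = 13.369 kJ/mol
  T = 349.3 K: K = (1.835, 0.241), RR gives ψ = 0.286, H_out = 9.683 kJ/mol
  T = 346.5 K: K = (1.762, 0.233), RR gives ψ = 0.231, H_out = 7.569 kJ/mol
  T = 345.1 K: K = (1.726, 0.229), RR gives ψ = 0.201, H_out = 6.423 kJ/mol
Linear interpolation between T = 343.7 (H_out = 5.206) and T = 345.1 (H_out = 6.423) on hF = 6.422 gives T ≈ 345.1 K, at which ψ = 0.20.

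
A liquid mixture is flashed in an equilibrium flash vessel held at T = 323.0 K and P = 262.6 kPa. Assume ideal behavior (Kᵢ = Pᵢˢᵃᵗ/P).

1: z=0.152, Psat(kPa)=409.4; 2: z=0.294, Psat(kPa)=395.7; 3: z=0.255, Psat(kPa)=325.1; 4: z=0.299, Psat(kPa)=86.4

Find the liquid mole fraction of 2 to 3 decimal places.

x_2 = 0.253

Raoult's law: Kᵢ = Pᵢˢᵃᵗ/P = Pᵢˢᵃᵗ/262.6.
  K_1 = 409.4/262.6 = 1.55903, K_2 = 395.7/262.6 = 1.50685, K_3 = 325.1/262.6 = 1.23800, K_4 = 86.4/262.6 = 0.32902
Material balance + equilibrium reduce to Σ zᵢ(Kᵢ−1)/(1+ψ(Kᵢ−1)) = 0.
g(0) = ΣzᵢKᵢ − 1 = 0.094 and g(1) = 1 − Σzᵢ/Kᵢ = -0.407, so a root lies in (0, 1).
Newton iteration, ψ⁰ = 0.34:
  ψ = 0.340: g = -0.0053, g' = -0.327 → ψ = 0.324
Converged at ψ = 0.324.
Compositions from xᵢ = zᵢ/(1+ψ(Kᵢ−1)), yᵢ = Kᵢxᵢ:
  1: x = 0.129, y = 0.201
  2: x = 0.253, y = 0.381
  3: x = 0.237, y = 0.293
  4: x = 0.382, y = 0.126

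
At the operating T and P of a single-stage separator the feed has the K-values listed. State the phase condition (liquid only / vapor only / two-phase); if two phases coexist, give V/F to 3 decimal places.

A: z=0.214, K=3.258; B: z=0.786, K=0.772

ΣzᵢKᵢ = 1.304; Σzᵢ/Kᵢ = 1.084.
Both exceed 1, so a two-phase solution exists.
Binary case is linear: z₁(K₁−1)(1+ψ(K₂−1)) + z₂(K₂−1)(1+ψ(K₁−1)) = 0
⇒ ψ = [z₁(K₁−1)+z₂(K₂−1)] / [−(K₁−1)(K₂−1)] = 0.3040/0.5148 = 0.591

two-phase, V/F = 0.591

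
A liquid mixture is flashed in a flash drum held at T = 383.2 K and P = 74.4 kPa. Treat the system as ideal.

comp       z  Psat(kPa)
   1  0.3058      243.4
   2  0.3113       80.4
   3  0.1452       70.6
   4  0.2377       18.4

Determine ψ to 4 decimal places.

ψ = 0.5780

Raoult's law: Kᵢ = Pᵢˢᵃᵗ/P = Pᵢˢᵃᵗ/74.4.
  K_1 = 243.4/74.4 = 3.271505, K_2 = 80.4/74.4 = 1.080645, K_3 = 70.6/74.4 = 0.948925, K_4 = 18.4/74.4 = 0.247312
Material balance + equilibrium reduce to Σ zᵢ(Kᵢ−1)/(1+ψ(Kᵢ−1)) = 0.
g(0) = ΣzᵢKᵢ − 1 = 0.5334 and g(1) = 1 − Σzᵢ/Kᵢ = -0.4957, so a root lies in (0, 1).
Iterate (Newton) starting at ψ = 0.38:
  ψ = 0.3800: g = 0.13903, g' = -0.7210 → ψ = 0.5728
  ψ = 0.5728: g = 0.00369, g' = -0.7164 → ψ = 0.5780
Converged at ψ = 0.5780.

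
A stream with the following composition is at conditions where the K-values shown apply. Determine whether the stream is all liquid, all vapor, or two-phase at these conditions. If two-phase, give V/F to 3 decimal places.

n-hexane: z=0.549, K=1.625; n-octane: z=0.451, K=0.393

ΣzᵢKᵢ = 1.069; Σzᵢ/Kᵢ = 1.485.
Both exceed 1, so a two-phase solution exists.
Let ψ = V/F and solve Σ zᵢ(Kᵢ−1)/(1+ψ(Kᵢ−1)) = 0.
Iterate (Newton) starting at ψ = 0.5:
  ψ = 0.500: g = -0.1316, g' = -0.467 → ψ = 0.218
  ψ = 0.218: g = -0.0136, g' = -0.387 → ψ = 0.183
Converged at ψ = 0.183.

two-phase, V/F = 0.183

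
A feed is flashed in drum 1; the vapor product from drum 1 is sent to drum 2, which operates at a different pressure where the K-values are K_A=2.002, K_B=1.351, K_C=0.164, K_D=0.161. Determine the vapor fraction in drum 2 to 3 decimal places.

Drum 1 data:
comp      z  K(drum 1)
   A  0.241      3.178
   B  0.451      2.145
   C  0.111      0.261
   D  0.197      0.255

V/F (drum 2) = 0.679

Drum 1:
Newton–Raphson from ψ₁ = 0.49:
  ψ₁ = 0.490: g = 0.2250, g' = -0.930 → ψ₁ = 0.732
  ψ₁ = 0.732: g = -0.0180, g' = -1.161 → ψ₁ = 0.716
Converged at ψ₁ = 0.716.
Drum-1 compositions:
  A: x = 0.094, y = 0.299
  B: x = 0.248, y = 0.532
  C: x = 0.236, y = 0.062
  D: x = 0.422, y = 0.108
Drum-2 feed = drum-1 vapor: z₂ = (0.2992, 0.5316, 0.0615, 0.1077).
Drum 2:
Material balance + equilibrium reduce to Σ zᵢ(Kᵢ−1)/(1+ψ₂(Kᵢ−1)) = 0.
Check two-phase: ΣzᵢKᵢ = 1.345 > 1 and Σzᵢ/Kᵢ = 1.587 > 1, so g(0) = 0.345 > 0 and g(1) = -0.587 < 0.
Newton–Raphson from ψ₂ = 0.5:
  ψ₂ = 0.500: g = 0.1145, g' = -0.533 → ψ₂ = 0.715
  ψ₂ = 0.715: g = -0.0297, g' = -0.883 → ψ₂ = 0.681
  ψ₂ = 0.681: g = -0.0016, g' = -0.794 → ψ₂ = 0.679
Converged at ψ₂ = 0.679.
  A: x = 0.178, y = 0.356
  B: x = 0.429, y = 0.580
  C: x = 0.142, y = 0.023
  D: x = 0.250, y = 0.040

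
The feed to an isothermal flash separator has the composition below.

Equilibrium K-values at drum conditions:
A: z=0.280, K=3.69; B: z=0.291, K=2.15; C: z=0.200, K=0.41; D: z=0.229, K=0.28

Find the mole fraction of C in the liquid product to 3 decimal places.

x_C = 0.314

Rachford–Rice: g(β) = Σ zᵢ(Kᵢ−1)/(1+β(Kᵢ−1)) = 0.
g(0) = ΣzᵢKᵢ − 1 = 0.805 and g(1) = 1 − Σzᵢ/Kᵢ = -0.517, so a root lies in (0, 1).
Iterate (Newton) starting at β = 0.32:
  β = 0.320: g = 0.2897, g' = -1.097 → β = 0.584
  β = 0.584: g = 0.0285, g' = -0.960 → β = 0.614
Converged at β = 0.614.
Compositions from xᵢ = zᵢ/(1+β(Kᵢ−1)), yᵢ = Kᵢxᵢ:
  A: x = 0.106, y = 0.390
  B: x = 0.171, y = 0.367
  C: x = 0.314, y = 0.129
  D: x = 0.410, y = 0.115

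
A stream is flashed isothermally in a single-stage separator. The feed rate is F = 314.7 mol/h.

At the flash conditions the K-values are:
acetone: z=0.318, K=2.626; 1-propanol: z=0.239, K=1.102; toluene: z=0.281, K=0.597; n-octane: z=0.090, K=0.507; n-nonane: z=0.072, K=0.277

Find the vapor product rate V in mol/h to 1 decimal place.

Material balance + equilibrium reduce to Σ zᵢ(Kᵢ−1)/(1+V/F(Kᵢ−1)) = 0.
Check two-phase: ΣzᵢKᵢ = 1.332 > 1 and Σzᵢ/Kᵢ = 1.246 > 1, so g(0) = 0.332 > 0 and g(1) = -0.246 < 0.
Newton iteration, V/F⁰ = 0.63:
  V/F = 0.630: g = -0.0334, g' = -0.462 → V/F = 0.558
  V/F = 0.558: g = -0.0003, g' = -0.457 → V/F = 0.557
Converged at V/F = 0.557.
Then V = V/F·F = 0.5571·314.7 = 175.3 mol/h and L = F − V = 139.4 mol/h.

V = 175.3 mol/h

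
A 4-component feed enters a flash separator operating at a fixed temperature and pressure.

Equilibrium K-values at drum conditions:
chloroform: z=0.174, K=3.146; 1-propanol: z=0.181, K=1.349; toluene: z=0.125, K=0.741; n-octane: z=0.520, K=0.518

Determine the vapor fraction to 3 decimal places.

Rachford–Rice: g(ψ) = Σ zᵢ(Kᵢ−1)/(1+ψ(Kᵢ−1)) = 0.
Check two-phase: ΣzᵢKᵢ = 1.154 > 1 and Σzᵢ/Kᵢ = 1.362 > 1, so g(0) = 0.154 > 0 and g(1) = -0.362 < 0.
Iterate (Newton) starting at ψ = 0.7:
  ψ = 0.700: g = -0.2178, g' = -0.430 → ψ = 0.193
  ψ = 0.193: g = 0.0126, g' = -0.576 → ψ = 0.215
  ψ = 0.215: g = 0.0002, g' = -0.554 → ψ = 0.216
Converged at ψ = 0.216.

ψ = 0.216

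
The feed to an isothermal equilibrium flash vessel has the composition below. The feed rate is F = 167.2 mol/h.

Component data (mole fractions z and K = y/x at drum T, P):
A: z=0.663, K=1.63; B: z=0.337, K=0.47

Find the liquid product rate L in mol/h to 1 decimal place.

L = 47.5 mol/h

Let ψ = V/F and solve Σ zᵢ(Kᵢ−1)/(1+ψ(Kᵢ−1)) = 0.
g(0) = ΣzᵢKᵢ − 1 = 0.239 and g(1) = 1 − Σzᵢ/Kᵢ = -0.124, so a root lies in (0, 1).
Binary case is linear: z₁(K₁−1)(1+ψ(K₂−1)) + z₂(K₂−1)(1+ψ(K₁−1)) = 0
⇒ ψ = [z₁(K₁−1)+z₂(K₂−1)] / [−(K₁−1)(K₂−1)] = 0.2391/0.3339 = 0.716
Then V = ψ·F = 0.7160·167.2 = 119.7 mol/h and L = F − V = 47.5 mol/h.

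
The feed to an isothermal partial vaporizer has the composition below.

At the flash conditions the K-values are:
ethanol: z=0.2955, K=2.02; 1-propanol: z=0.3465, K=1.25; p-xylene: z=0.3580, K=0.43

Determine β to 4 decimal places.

β = 0.4767

Newton–Raphson from β = 0.58:
  β = 0.5800: g = -0.03981, g' = -0.3975 → β = 0.4798
  β = 0.4798: g = -0.00117, g' = -0.3762 → β = 0.4767
Converged at β = 0.4767.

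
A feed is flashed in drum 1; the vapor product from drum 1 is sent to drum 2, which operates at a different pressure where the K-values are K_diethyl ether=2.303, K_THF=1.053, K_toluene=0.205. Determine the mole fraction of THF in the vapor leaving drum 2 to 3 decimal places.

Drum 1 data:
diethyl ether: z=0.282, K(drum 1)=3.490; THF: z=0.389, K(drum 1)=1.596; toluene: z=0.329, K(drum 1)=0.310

y_THF (drum 2) = 0.451

Drum 1:
Rachford–Rice: g(ψ₁) = Σ zᵢ(Kᵢ−1)/(1+ψ₁(Kᵢ−1)) = 0.
Check two-phase: ΣzᵢKᵢ = 1.707 > 1 and Σzᵢ/Kᵢ = 1.386 > 1, so g(0) = 0.707 > 0 and g(1) = -0.386 < 0.
Iterate (Newton) starting at ψ₁ = 0.5:
  ψ₁ = 0.500: g = 0.1448, g' = -0.794 → ψ₁ = 0.682
  ψ₁ = 0.682: g = -0.0040, g' = -0.869 → ψ₁ = 0.678
Converged at ψ₁ = 0.678.
Drum-1 compositions:
  diethyl ether: x = 0.105, y = 0.366
  THF: x = 0.277, y = 0.442
  toluene: x = 0.618, y = 0.192
Drum-2 feed = drum-1 vapor: z₂ = (0.3662, 0.4422, 0.1916).
Drum 2:
Material balance + equilibrium reduce to Σ zᵢ(Kᵢ−1)/(1+ψ₂(Kᵢ−1)) = 0.
Feasibility: ΣzᵢKᵢ = 1.348, Σzᵢ/Kᵢ = 1.513 — both > 1, two phases present.
Newton iteration, ψ₂⁰ = 0.5:
  ψ₂ = 0.500: g = 0.0590, g' = -0.563 → ψ₂ = 0.605
  ψ₂ = 0.605: g = -0.0038, g' = -0.645 → ψ₂ = 0.599
Converged at ψ₂ = 0.599.
  diethyl ether: x = 0.206, y = 0.474
  THF: x = 0.429, y = 0.451
  toluene: x = 0.366, y = 0.075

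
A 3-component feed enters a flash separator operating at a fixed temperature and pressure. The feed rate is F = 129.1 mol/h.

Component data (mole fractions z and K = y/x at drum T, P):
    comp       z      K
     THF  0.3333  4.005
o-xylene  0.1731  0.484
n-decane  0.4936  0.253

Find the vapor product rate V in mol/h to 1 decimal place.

Rachford–Rice: g(ψ) = Σ zᵢ(Kᵢ−1)/(1+ψ(Kᵢ−1)) = 0.
g(0) = ΣzᵢKᵢ − 1 = 0.5435 and g(1) = 1 − Σzᵢ/Kᵢ = -1.3919, so a root lies in (0, 1).
Iterate (Newton) starting at ψ = 0.54:
  ψ = 0.5400: g = -0.35995, g' = -1.2999 → ψ = 0.2631
  ψ = 0.2631: g = -0.00291, g' = -1.4271 → ψ = 0.2611
Converged at ψ = 0.2611.
Then V = ψ·F = 0.2611·129.1 = 33.7 mol/h and L = F − V = 95.4 mol/h.

V = 33.7 mol/h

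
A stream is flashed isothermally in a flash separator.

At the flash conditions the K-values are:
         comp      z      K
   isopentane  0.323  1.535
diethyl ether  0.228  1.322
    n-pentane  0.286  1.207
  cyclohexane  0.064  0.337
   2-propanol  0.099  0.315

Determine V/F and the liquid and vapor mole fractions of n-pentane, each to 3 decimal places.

Rachford–Rice: g(V/F) = Σ zᵢ(Kᵢ−1)/(1+V/F(Kᵢ−1)) = 0.
Feasibility: ΣzᵢKᵢ = 1.195, Σzᵢ/Kᵢ = 1.124 — both > 1, two phases present.
Iterate (Newton) starting at V/F = 0.64:
  V/F = 0.640: g = 0.0474, g' = -0.309 → V/F = 0.793
  V/F = 0.793: g = -0.0074, g' = -0.418 → V/F = 0.776
  V/F = 0.776: g = -0.0001, g' = -0.401 → V/F = 0.775
Converged at V/F = 0.775.
Compositions from xᵢ = zᵢ/(1+V/F(Kᵢ−1)), yᵢ = Kᵢxᵢ:
  isopentane: x = 0.228, y = 0.350
  diethyl ether: x = 0.182, y = 0.241
  n-pentane: x = 0.246, y = 0.297
  cyclohexane: x = 0.132, y = 0.044
  2-propanol: x = 0.211, y = 0.066

V/F = 0.775, x_n-pentane = 0.246, y_n-pentane = 0.297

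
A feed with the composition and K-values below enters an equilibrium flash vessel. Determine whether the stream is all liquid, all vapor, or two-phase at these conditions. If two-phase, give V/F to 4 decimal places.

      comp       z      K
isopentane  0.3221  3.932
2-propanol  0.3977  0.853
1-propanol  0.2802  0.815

ΣzᵢKᵢ = 1.8341; Σzᵢ/Kᵢ = 0.8920.
Since Σzᵢ/Kᵢ < 1 the mixture is above its dew point — single vapor phase.

all vapor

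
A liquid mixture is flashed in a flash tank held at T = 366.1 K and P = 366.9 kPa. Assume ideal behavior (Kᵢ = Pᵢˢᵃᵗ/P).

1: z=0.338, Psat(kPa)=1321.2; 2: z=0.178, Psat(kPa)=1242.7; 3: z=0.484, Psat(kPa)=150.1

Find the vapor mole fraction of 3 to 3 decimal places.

y_3 = 0.332

Raoult's law: Kᵢ = Pᵢˢᵃᵗ/P = Pᵢˢᵃᵗ/366.9.
  K_1 = 1321.2/366.9 = 3.60098, K_2 = 1242.7/366.9 = 3.38703, K_3 = 150.1/366.9 = 0.40910
Iterate (Newton) starting at ψ = 0.5:
  ψ = 0.500: g = 0.1699, g' = -0.983 → ψ = 0.673
  ψ = 0.673: g = 0.0080, g' = -0.917 → ψ = 0.682
Converged at ψ = 0.682.
Compositions from xᵢ = zᵢ/(1+ψ(Kᵢ−1)), yᵢ = Kᵢxᵢ:
  1: x = 0.122, y = 0.439
  2: x = 0.068, y = 0.230
  3: x = 0.810, y = 0.332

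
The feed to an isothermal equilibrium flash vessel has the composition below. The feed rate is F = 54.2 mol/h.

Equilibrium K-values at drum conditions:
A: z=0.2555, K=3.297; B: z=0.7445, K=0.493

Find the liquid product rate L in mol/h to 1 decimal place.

L = 44.5 mol/h

Rachford–Rice: g(ψ) = Σ zᵢ(Kᵢ−1)/(1+ψ(Kᵢ−1)) = 0.
Feasibility: ΣzᵢKᵢ = 1.2094, Σzᵢ/Kᵢ = 1.5876 — both > 1, two phases present.
Binary case is linear: z₁(K₁−1)(1+ψ(K₂−1)) + z₂(K₂−1)(1+ψ(K₁−1)) = 0
⇒ ψ = [z₁(K₁−1)+z₂(K₂−1)] / [−(K₁−1)(K₂−1)] = 0.20942/1.16458 = 0.1798
Then V = ψ·F = 0.1798·54.2 = 9.7 mol/h and L = F − V = 44.5 mol/h.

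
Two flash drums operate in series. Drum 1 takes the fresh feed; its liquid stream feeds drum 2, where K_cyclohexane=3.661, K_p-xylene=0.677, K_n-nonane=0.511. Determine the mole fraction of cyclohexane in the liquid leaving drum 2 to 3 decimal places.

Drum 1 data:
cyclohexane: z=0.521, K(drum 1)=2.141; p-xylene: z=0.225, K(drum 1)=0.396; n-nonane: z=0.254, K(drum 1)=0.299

x_cyclohexane (drum 2) = 0.136

Drum 1:
Material balance + equilibrium reduce to Σ zᵢ(Kᵢ−1)/(1+ψ₁(Kᵢ−1)) = 0.
Feasibility: ΣzᵢKᵢ = 1.281, Σzᵢ/Kᵢ = 1.661 — both > 1, two phases present.
Newton–Raphson from ψ₁ = 0.53:
  ψ₁ = 0.530: g = -0.1128, g' = -0.757 → ψ₁ = 0.381
  ψ₁ = 0.381: g = -0.0052, g' = -0.700 → ψ₁ = 0.374
Converged at ψ₁ = 0.374.
Drum-1 compositions:
  cyclohexane: x = 0.365, y = 0.782
  p-xylene: x = 0.291, y = 0.115
  n-nonane: x = 0.344, y = 0.103
Drum-2 feed = drum-1 liquid: z₂ = (0.3653, 0.2906, 0.3442).
Drum 2:
Let ψ₂ = V/F and solve Σ zᵢ(Kᵢ−1)/(1+ψ₂(Kᵢ−1)) = 0.
g(0) = ΣzᵢKᵢ − 1 = 0.710 and g(1) = 1 − Σzᵢ/Kᵢ = -0.202, so a root lies in (0, 1).
Iterate (Newton) starting at ψ₂ = 0.44:
  ψ₂ = 0.440: g = 0.1239, g' = -0.724 → ψ₂ = 0.611
  ψ₂ = 0.611: g = 0.0131, g' = -0.589 → ψ₂ = 0.633
  ψ₂ = 0.633: g = 0.0001, g' = -0.579 → ψ₂ = 0.634
Converged at ψ₂ = 0.634.
  cyclohexane: x = 0.136, y = 0.498
  p-xylene: x = 0.365, y = 0.247
  n-nonane: x = 0.499, y = 0.255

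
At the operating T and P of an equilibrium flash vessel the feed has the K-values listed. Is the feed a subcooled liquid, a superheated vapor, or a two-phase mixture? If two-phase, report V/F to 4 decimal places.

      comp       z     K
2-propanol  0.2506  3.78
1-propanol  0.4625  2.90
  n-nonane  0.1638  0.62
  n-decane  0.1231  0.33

superheated vapor

ΣzᵢKᵢ = 2.4307; Σzᵢ/Kᵢ = 0.8630.
Since Σzᵢ/Kᵢ < 1 the mixture is above its dew point — single vapor phase.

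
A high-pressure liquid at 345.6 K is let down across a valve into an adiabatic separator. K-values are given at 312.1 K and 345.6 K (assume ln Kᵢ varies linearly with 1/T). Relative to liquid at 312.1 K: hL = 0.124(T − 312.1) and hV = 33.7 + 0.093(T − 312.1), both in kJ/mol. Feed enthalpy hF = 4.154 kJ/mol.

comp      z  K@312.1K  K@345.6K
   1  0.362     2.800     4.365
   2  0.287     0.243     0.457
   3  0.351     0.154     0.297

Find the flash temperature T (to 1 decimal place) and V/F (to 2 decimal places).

T = 314.2 K, V/F = 0.12

Adiabatic flash: solve Rachford–Rice at each trial T, then check hF = ψ·hV(T) + (1−ψ)·hL(T).
  T = 312.1 K: K = (2.800, 0.243, 0.154), RR gives ψ = 0.095, H_out = 3.188 kJ/mol
  T = 345.6 K: K = (4.365, 0.457, 0.297), RR gives ψ = 0.381, H_out = 16.605 kJ/mol
  T = 328.9 K: K = (3.538, 0.339, 0.218), RR gives ψ = 0.245, H_out = 10.222 kJ/mol
  T = 320.5 K: K = (3.157, 0.288, 0.184), RR gives ψ = 0.175, H_out = 6.879 kJ/mol
  T = 316.3 K: K = (2.976, 0.265, 0.168), RR gives ψ = 0.136, H_out = 5.092 kJ/mol
  T = 314.2 K: K = (2.887, 0.254, 0.161), RR gives ψ = 0.116, H_out = 4.157 kJ/mol
Linear interpolation between T = 312.1 (H_out = 3.188) and T = 314.2 (H_out = 4.157) on hF = 4.154 gives T ≈ 314.2 K, at which ψ = 0.12.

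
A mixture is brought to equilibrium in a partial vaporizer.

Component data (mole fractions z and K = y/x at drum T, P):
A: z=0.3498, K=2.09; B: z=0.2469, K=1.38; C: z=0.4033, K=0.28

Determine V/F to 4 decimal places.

Iterate (Newton) starting at V/F = 0.54:
  V/F = 0.5400: g = -0.15723, g' = -0.7489 → V/F = 0.3300
  V/F = 0.3300: g = -0.01711, g' = -0.6126 → V/F = 0.3021
  V/F = 0.3021: g = -0.00011, g' = -0.6053 → V/F = 0.3019
Converged at V/F = 0.3019.

V/F = 0.3019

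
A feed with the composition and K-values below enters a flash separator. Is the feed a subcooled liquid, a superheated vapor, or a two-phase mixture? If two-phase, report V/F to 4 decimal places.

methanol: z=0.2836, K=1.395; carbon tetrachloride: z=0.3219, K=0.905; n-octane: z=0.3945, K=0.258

subcooled liquid

ΣzᵢKᵢ = 0.7887; Σzᵢ/Kᵢ = 2.0881.
Since ΣzᵢKᵢ < 1 the mixture is below its bubble point — single liquid phase.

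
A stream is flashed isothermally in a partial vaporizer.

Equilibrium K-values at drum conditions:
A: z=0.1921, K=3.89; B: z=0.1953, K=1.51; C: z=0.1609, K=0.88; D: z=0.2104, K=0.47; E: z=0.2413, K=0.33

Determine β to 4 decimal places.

Rachford–Rice: g(β) = Σ zᵢ(Kᵢ−1)/(1+β(Kᵢ−1)) = 0.
Feasibility: ΣzᵢKᵢ = 1.3623, Σzᵢ/Kᵢ = 1.5404 — both > 1, two phases present.
Newton–Raphson from β = 0.41:
  β = 0.4100: g = -0.04921, g' = -0.6758 → β = 0.3372
  β = 0.3372: g = 0.00141, g' = -0.7194 → β = 0.3391
Converged at β = 0.3391.

β = 0.3391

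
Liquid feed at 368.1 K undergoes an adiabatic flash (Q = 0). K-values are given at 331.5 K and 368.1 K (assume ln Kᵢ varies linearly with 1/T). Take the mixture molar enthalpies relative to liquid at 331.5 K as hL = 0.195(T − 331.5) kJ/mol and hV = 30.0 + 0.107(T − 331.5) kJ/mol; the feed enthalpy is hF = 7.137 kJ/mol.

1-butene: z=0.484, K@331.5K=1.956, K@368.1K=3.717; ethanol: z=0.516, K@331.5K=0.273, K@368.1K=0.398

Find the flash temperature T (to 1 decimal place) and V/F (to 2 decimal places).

T = 335.5 K, V/F = 0.21

Adiabatic flash: solve Rachford–Rice at each trial T, then check hF = ψ·hV(T) + (1−ψ)·hL(T).
  T = 331.5 K: K = (1.956, 0.273), RR gives ψ = 0.126, H_out = 3.780 kJ/mol
  T = 368.1 K: K = (3.717, 0.398), RR gives ψ = 0.614, H_out = 23.581 kJ/mol
  T = 349.8 K: K = (2.742, 0.333), RR gives ψ = 0.429, H_out = 15.757 kJ/mol
  T = 340.6 K: K = (2.324, 0.302), RR gives ψ = 0.304, H_out = 10.647 kJ/mol
  T = 336.1 K: K = (2.137, 0.288), RR gives ψ = 0.225, H_out = 7.568 kJ/mol
  T = 333.8 K: K = (2.045, 0.280), RR gives ψ = 0.179, H_out = 5.772 kJ/mol
Linear interpolation between T = 333.8 (H_out = 5.772) and T = 336.1 (H_out = 7.568) on hF = 7.137 gives T ≈ 335.5 K, at which ψ = 0.21.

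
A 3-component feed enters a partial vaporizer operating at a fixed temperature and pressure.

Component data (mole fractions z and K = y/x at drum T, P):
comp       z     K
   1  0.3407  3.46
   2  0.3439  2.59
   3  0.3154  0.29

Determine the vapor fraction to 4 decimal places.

ψ = 0.8037

Material balance + equilibrium reduce to Σ zᵢ(Kᵢ−1)/(1+ψ(Kᵢ−1)) = 0.
g(0) = ΣzᵢKᵢ − 1 = 1.1610 and g(1) = 1 − Σzᵢ/Kᵢ = -0.3188, so a root lies in (0, 1).
Iterate (Newton) starting at ψ = 0.48:
  ψ = 0.4800: g = 0.35473, g' = -1.0791 → ψ = 0.8087
  ψ = 0.8087: g = -0.00636, g' = -1.2740 → ψ = 0.8037
Converged at ψ = 0.8037.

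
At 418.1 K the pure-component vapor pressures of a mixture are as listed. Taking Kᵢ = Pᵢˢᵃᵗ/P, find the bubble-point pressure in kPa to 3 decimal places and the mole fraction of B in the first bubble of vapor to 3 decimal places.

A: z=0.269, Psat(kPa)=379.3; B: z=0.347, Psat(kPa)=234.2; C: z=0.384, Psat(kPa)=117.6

Pbub = 228.458 kPa, y_B = 0.356

At the bubble point ψ → 0, so ΣzᵢKᵢ = 1 with Kᵢ = Pᵢˢᵃᵗ/P ⇒ P = ΣzᵢPᵢˢᵃᵗ.
P = 0.269·379.3 + 0.347·234.2 + 0.384·117.6 = 228.458 kPa
yᵢ = zᵢPᵢˢᵃᵗ/P ⇒ y_B = 0.347·234.2/228.458 = 0.356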